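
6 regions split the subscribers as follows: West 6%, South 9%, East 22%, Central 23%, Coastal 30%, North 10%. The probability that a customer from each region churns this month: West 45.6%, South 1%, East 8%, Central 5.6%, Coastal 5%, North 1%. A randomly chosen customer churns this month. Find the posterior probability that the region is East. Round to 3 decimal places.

0.235

Compute prior × likelihood for every hypothesis:
  West: 0.06 × 0.456 = 0.02736
  South: 0.09 × 0.01 = 0.0009
  East: 0.22 × 0.08 = 0.0176
  Central: 0.23 × 0.056 = 0.01288
  Coastal: 0.3 × 0.05 = 0.015
  North: 0.1 × 0.01 = 0.001
Total = 0.07474.
P(East | evidence) = 0.0176 / 0.07474 ≈ 0.235.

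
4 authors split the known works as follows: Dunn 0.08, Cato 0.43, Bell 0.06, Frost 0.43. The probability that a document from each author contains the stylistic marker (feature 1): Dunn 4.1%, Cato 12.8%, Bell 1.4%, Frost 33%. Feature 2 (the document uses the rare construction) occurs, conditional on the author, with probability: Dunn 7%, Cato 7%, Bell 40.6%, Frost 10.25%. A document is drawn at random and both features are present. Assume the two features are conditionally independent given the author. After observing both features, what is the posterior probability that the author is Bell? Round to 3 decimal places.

0.018

Prior × likelihood for each hypothesis:
  Dunn: 0.08 × 0.041 × 0.07 = 0.0002296
  Cato: 0.43 × 0.128 × 0.07 = 0.0038528
  Bell: 0.06 × 0.014 × 0.406 = 0.00034104
  Frost: 0.43 × 0.33 × 0.1025 = 0.01454475
Normalizing constant = 0.01896819.
P(Bell | evidence) = 0.00034104 / 0.01896819 ≈ 0.018.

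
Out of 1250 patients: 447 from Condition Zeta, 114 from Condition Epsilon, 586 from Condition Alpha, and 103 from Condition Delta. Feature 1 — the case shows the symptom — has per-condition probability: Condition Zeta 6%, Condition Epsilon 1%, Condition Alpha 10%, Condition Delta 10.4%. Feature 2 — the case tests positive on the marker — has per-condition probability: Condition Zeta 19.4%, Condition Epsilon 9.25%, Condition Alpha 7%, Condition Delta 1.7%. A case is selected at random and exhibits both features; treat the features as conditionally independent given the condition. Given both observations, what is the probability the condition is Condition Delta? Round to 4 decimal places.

By Bayes' rule, posterior ∝ prior × likelihood:
  Condition Zeta: 0.3576 × 0.06 × 0.194 = 0.004162464
  Condition Epsilon: 0.0912 × 0.01 × 0.0925 = 0.00008436
  Condition Alpha: 0.4688 × 0.1 × 0.07 = 0.0032816
  Condition Delta: 0.0824 × 0.104 × 0.017 = 0.0001456832
Total = 0.0076741072.
P(Condition Delta | evidence) = 0.0001456832 / 0.0076741072 ≈ 0.0190.

0.0190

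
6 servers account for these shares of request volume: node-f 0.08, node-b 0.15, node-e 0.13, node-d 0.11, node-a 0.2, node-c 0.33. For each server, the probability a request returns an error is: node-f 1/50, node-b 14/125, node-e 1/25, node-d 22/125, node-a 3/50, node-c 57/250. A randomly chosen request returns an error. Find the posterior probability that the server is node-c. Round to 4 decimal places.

0.5779

Compute prior × likelihood for every hypothesis:
  node-f: 0.08 × 0.02 = 0.0016
  node-b: 0.15 × 0.112 = 0.0168
  node-e: 0.13 × 0.04 = 0.0052
  node-d: 0.11 × 0.176 = 0.01936
  node-a: 0.2 × 0.06 = 0.012
  node-c: 0.33 × 0.228 = 0.07524
Normalizing constant = 0.1302.
P(node-c | evidence) = 0.07524 / 0.1302 ≈ 0.5779.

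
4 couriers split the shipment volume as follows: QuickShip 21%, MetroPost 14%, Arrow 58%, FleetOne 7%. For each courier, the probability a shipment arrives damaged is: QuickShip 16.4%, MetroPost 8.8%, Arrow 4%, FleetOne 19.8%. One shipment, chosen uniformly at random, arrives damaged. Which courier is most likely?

By Bayes' rule, posterior ∝ prior × likelihood:
  QuickShip: 0.21 × 0.164 = 0.03444
  MetroPost: 0.14 × 0.088 = 0.01232
  Arrow: 0.58 × 0.04 = 0.0232
  FleetOne: 0.07 × 0.198 = 0.01386
Sum = 0.08382.
Largest term belongs to QuickShip, so QuickShip is most probable.

QuickShip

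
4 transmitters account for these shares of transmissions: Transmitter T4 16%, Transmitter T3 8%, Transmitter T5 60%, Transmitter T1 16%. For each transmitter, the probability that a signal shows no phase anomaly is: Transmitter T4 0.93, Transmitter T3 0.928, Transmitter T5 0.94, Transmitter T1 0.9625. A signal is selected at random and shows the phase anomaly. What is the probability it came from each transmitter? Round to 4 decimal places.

Transmitter T4 0.1900, Transmitter T3 0.0977, Transmitter T5 0.6106, Transmitter T1 0.1018

Taking complements, P(anomaly | each) = Transmitter T4 0.07, Transmitter T3 0.072, Transmitter T5 0.06, Transmitter T1 0.0375.
By Bayes' rule, posterior ∝ prior × likelihood:
  Transmitter T4: 0.16 × 0.07 = 0.0112
  Transmitter T3: 0.08 × 0.072 = 0.00576
  Transmitter T5: 0.6 × 0.06 = 0.036
  Transmitter T1: 0.16 × 0.0375 = 0.006
Sum = 0.05896.
P(Transmitter T4 | anomaly) = 0.0112/0.05896 ≈ 0.1900
P(Transmitter T3 | anomaly) = 0.00576/0.05896 ≈ 0.0977
P(Transmitter T5 | anomaly) = 0.036/0.05896 ≈ 0.6106
P(Transmitter T1 | anomaly) = 0.006/0.05896 ≈ 0.1018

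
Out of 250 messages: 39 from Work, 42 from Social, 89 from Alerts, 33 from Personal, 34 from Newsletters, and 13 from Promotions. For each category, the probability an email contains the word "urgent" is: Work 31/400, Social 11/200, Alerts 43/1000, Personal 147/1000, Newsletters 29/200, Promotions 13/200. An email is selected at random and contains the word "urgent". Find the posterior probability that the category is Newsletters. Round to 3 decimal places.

Prior × likelihood for each hypothesis:
  Work: 0.156 × 0.0775 = 0.01209
  Social: 0.168 × 0.055 = 0.00924
  Alerts: 0.356 × 0.043 = 0.015308
  Personal: 0.132 × 0.147 = 0.019404
  Newsletters: 0.136 × 0.145 = 0.01972
  Promotions: 0.052 × 0.065 = 0.00338
Total = 0.079142.
P(Newsletters | evidence) = 0.01972 / 0.079142 ≈ 0.249.

0.249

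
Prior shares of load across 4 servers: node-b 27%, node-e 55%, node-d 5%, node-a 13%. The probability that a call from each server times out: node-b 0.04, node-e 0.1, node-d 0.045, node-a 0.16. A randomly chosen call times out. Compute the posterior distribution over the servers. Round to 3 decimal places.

By Bayes' rule, posterior ∝ prior × likelihood:
  node-b: 0.27 × 0.04 = 0.0108
  node-e: 0.55 × 0.1 = 0.055
  node-d: 0.05 × 0.045 = 0.00225
  node-a: 0.13 × 0.16 = 0.0208
Total = 0.08885.
P(node-b | timeout) = 0.0108/0.08885 ≈ 0.122
P(node-e | timeout) = 0.055/0.08885 ≈ 0.619
P(node-d | timeout) = 0.00225/0.08885 ≈ 0.025
P(node-a | timeout) = 0.0208/0.08885 ≈ 0.234

node-b 0.122, node-e 0.619, node-d 0.025, node-a 0.234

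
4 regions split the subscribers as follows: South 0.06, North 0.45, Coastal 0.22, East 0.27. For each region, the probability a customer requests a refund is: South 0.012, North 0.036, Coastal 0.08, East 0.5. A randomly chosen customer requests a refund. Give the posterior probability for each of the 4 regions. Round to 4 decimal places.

South 0.0042, North 0.0956, Coastal 0.1038, East 0.7964

By Bayes' rule, posterior ∝ prior × likelihood:
  South: 0.06 × 0.012 = 0.00072
  North: 0.45 × 0.036 = 0.0162
  Coastal: 0.22 × 0.08 = 0.0176
  East: 0.27 × 0.5 = 0.135
Normalizing constant = 0.16952.
P(South | refund) = 0.00072/0.16952 ≈ 0.0042
P(North | refund) = 0.0162/0.16952 ≈ 0.0956
P(Coastal | refund) = 0.0176/0.16952 ≈ 0.1038
P(East | refund) = 0.135/0.16952 ≈ 0.7964
(Check: 0.0042+0.0956+0.1038+0.7964 = 1.0000.)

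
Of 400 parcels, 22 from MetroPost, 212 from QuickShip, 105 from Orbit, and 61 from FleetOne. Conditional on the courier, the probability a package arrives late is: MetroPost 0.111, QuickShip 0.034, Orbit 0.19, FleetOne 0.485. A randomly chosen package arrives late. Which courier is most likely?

FleetOne

By Bayes' rule, posterior ∝ prior × likelihood:
  MetroPost: 0.055 × 0.111 = 0.006105
  QuickShip: 0.53 × 0.034 = 0.01802
  Orbit: 0.2625 × 0.19 = 0.049875
  FleetOne: 0.1525 × 0.485 = 0.0739625
Normalizing constant = 0.1479625.
Largest term belongs to FleetOne, so FleetOne is most probable.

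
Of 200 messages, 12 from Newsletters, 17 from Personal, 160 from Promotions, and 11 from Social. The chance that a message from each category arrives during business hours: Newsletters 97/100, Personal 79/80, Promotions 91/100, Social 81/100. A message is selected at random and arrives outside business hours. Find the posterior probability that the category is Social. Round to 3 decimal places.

0.122

Taking complements, P(off-hours | each) = Newsletters 0.03, Personal 0.0125, Promotions 0.09, Social 0.19.
By Bayes' rule, posterior ∝ prior × likelihood:
  Newsletters: 0.06 × 0.03 = 0.0018
  Personal: 0.085 × 0.0125 = 0.0010625
  Promotions: 0.8 × 0.09 = 0.072
  Social: 0.055 × 0.19 = 0.01045
Sum = 0.0853125.
P(Social | evidence) = 0.01045 / 0.0853125 ≈ 0.122.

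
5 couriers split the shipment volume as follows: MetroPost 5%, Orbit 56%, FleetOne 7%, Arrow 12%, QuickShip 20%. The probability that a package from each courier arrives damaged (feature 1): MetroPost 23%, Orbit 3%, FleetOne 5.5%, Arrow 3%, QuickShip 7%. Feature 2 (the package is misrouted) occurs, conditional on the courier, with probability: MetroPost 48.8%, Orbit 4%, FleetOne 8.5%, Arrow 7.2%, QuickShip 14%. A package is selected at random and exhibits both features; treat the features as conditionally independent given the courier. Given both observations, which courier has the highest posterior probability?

MetroPost

By Bayes' rule, posterior ∝ prior × likelihood:
  MetroPost: 0.05 × 0.23 × 0.488 = 0.005612
  Orbit: 0.56 × 0.03 × 0.04 = 0.000672
  FleetOne: 0.07 × 0.055 × 0.085 = 0.00032725
  Arrow: 0.12 × 0.03 × 0.072 = 0.0002592
  QuickShip: 0.2 × 0.07 × 0.14 = 0.00196
Normalizing constant = 0.00883045.
Largest term belongs to MetroPost, so MetroPost is most probable.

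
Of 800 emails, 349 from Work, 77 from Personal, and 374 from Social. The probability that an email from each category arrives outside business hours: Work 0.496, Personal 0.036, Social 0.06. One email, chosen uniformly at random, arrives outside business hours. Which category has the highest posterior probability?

Work

Unnormalized posteriors (prior × likelihood):
  Work: 0.43625 × 0.496 = 0.21638
  Personal: 0.09625 × 0.036 = 0.003465
  Social: 0.4675 × 0.06 = 0.02805
Sum = 0.247895.
Largest term belongs to Work, so Work is most probable.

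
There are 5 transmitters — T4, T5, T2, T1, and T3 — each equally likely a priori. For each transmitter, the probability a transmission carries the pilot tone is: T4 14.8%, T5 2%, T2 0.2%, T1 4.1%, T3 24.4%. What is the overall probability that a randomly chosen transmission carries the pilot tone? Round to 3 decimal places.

0.091

Since the prior is uniform, the posterior is proportional to the likelihood:
  T4: 0.148
  T5: 0.02
  T2: 0.002
  T1: 0.041
  T3: 0.244
P(pilot) = (1/5) × (0.148 + 0.02 + 0.002 + 0.041 + 0.244) = 0.455/5 ≈ 0.091.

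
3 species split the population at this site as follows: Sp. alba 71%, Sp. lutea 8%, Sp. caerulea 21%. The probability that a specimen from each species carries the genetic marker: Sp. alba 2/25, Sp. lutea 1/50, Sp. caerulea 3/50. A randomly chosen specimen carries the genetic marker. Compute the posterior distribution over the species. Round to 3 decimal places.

Compute prior × likelihood for every hypothesis:
  Sp. alba: 0.71 × 0.08 = 0.0568
  Sp. lutea: 0.08 × 0.02 = 0.0016
  Sp. caerulea: 0.21 × 0.06 = 0.0126
Sum = 0.071.
P(Sp. alba | marker) = 0.0568/0.071 ≈ 0.800
P(Sp. lutea | marker) = 0.0016/0.071 ≈ 0.023
P(Sp. caerulea | marker) = 0.0126/0.071 ≈ 0.177

Sp. alba 0.800, Sp. lutea 0.023, Sp. caerulea 0.177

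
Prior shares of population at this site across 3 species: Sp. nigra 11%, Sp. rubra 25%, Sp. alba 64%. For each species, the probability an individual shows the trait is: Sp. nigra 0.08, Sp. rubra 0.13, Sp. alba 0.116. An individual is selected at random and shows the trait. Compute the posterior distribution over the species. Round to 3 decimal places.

By Bayes' rule, posterior ∝ prior × likelihood:
  Sp. nigra: 0.11 × 0.08 = 0.0088
  Sp. rubra: 0.25 × 0.13 = 0.0325
  Sp. alba: 0.64 × 0.116 = 0.07424
Sum = 0.11554.
P(Sp. nigra | trait) = 0.0088/0.11554 ≈ 0.076
P(Sp. rubra | trait) = 0.0325/0.11554 ≈ 0.281
P(Sp. alba | trait) = 0.07424/0.11554 ≈ 0.643
(Check: 0.076+0.281+0.643 = 1.000.)

Sp. nigra 0.076, Sp. rubra 0.281, Sp. alba 0.643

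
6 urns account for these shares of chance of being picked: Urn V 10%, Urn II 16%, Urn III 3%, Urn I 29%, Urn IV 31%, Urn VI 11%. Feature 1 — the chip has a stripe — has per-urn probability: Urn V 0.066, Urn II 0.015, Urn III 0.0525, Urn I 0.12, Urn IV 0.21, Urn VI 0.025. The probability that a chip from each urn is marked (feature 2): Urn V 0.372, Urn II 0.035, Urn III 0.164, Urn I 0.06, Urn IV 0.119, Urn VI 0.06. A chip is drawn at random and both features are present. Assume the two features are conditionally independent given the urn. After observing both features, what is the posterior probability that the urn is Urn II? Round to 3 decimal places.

Compute prior × likelihood for every hypothesis:
  Urn V: 0.1 × 0.066 × 0.372 = 0.0024552
  Urn II: 0.16 × 0.015 × 0.035 = 0.000084
  Urn III: 0.03 × 0.0525 × 0.164 = 0.0002583
  Urn I: 0.29 × 0.12 × 0.06 = 0.002088
  Urn IV: 0.31 × 0.21 × 0.119 = 0.0077469
  Urn VI: 0.11 × 0.025 × 0.06 = 0.000165
Total = 0.0127974.
P(Urn II | evidence) = 0.000084 / 0.0127974 ≈ 0.007.

0.007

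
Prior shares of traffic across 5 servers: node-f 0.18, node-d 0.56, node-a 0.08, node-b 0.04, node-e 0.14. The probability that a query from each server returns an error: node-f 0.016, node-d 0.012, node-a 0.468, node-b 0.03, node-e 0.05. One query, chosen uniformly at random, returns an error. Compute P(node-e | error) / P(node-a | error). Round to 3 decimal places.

0.187

Unnormalized posteriors (prior × likelihood):
  node-f: 0.18 × 0.016 = 0.00288
  node-d: 0.56 × 0.012 = 0.00672
  node-a: 0.08 × 0.468 = 0.03744
  node-b: 0.04 × 0.03 = 0.0012
  node-e: 0.14 × 0.05 = 0.007
Normalizing constant = 0.05524.
The ratio is 0.007 / 0.03744 (the normalizer cancels) = 0.187.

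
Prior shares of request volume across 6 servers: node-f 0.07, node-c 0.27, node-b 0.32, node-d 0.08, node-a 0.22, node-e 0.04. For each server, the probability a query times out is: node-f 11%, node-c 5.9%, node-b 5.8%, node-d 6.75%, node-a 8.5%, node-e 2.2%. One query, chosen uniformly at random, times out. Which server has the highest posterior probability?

Unnormalized posteriors (prior × likelihood):
  node-f: 0.07 × 0.11 = 0.0077
  node-c: 0.27 × 0.059 = 0.01593
  node-b: 0.32 × 0.058 = 0.01856
  node-d: 0.08 × 0.0675 = 0.0054
  node-a: 0.22 × 0.085 = 0.0187
  node-e: 0.04 × 0.022 = 0.00088
Normalizing constant = 0.06717.
Largest term belongs to node-a, so node-a is most probable.

node-a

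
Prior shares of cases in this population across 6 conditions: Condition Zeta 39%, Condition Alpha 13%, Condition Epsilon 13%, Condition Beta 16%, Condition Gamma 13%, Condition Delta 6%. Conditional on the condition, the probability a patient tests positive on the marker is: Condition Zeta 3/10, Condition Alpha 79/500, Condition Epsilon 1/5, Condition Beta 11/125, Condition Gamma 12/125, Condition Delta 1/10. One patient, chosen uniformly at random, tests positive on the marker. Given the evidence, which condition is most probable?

Condition Zeta

Prior × likelihood for each hypothesis:
  Condition Zeta: 0.39 × 0.3 = 0.117
  Condition Alpha: 0.13 × 0.158 = 0.02054
  Condition Epsilon: 0.13 × 0.2 = 0.026
  Condition Beta: 0.16 × 0.088 = 0.01408
  Condition Gamma: 0.13 × 0.096 = 0.01248
  Condition Delta: 0.06 × 0.1 = 0.006
Total = 0.1961.
Largest term belongs to Condition Zeta, so Condition Zeta is most probable.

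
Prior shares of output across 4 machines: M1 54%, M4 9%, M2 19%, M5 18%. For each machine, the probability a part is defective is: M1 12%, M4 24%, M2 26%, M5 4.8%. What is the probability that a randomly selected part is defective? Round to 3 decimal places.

Unnormalized posteriors (prior × likelihood):
  M1: 0.54 × 0.12 = 0.0648
  M4: 0.09 × 0.24 = 0.0216
  M2: 0.19 × 0.26 = 0.0494
  M5: 0.18 × 0.048 = 0.00864
P(defective) = 0.0648 + 0.0216 + 0.0494 + 0.00864 = 0.14444 → 0.144.

0.144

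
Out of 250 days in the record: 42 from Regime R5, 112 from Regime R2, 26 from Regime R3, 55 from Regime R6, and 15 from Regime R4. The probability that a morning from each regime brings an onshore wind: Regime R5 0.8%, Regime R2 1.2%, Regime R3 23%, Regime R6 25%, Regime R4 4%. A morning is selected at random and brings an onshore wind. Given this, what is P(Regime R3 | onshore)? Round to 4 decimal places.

Unnormalized posteriors (prior × likelihood):
  Regime R5: 0.168 × 0.008 = 0.001344
  Regime R2: 0.448 × 0.012 = 0.005376
  Regime R3: 0.104 × 0.23 = 0.02392
  Regime R6: 0.22 × 0.25 = 0.055
  Regime R4: 0.06 × 0.04 = 0.0024
Total = 0.08804.
P(Regime R3 | evidence) = 0.02392 / 0.08804 ≈ 0.2717.

0.2717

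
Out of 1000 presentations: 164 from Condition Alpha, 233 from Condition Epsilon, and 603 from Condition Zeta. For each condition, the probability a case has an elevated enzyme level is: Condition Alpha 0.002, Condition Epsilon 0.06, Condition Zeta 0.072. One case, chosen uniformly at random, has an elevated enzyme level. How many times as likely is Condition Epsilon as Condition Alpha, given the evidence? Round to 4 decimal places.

42.6220

By Bayes' rule, posterior ∝ prior × likelihood:
  Condition Alpha: 0.164 × 0.002 = 0.000328
  Condition Epsilon: 0.233 × 0.06 = 0.01398
  Condition Zeta: 0.603 × 0.072 = 0.043416
Sum = 0.057724.
The ratio is 0.01398 / 0.000328 (the normalizer cancels) = 42.6220.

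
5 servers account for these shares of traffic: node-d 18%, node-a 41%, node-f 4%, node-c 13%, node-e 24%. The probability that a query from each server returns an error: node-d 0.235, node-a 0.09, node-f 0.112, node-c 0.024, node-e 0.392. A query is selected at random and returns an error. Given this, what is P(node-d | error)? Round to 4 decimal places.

0.2339

Prior × likelihood for each hypothesis:
  node-d: 0.18 × 0.235 = 0.0423
  node-a: 0.41 × 0.09 = 0.0369
  node-f: 0.04 × 0.112 = 0.00448
  node-c: 0.13 × 0.024 = 0.00312
  node-e: 0.24 × 0.392 = 0.09408
Normalizing constant = 0.18088.
P(node-d | evidence) = 0.0423 / 0.18088 ≈ 0.2339.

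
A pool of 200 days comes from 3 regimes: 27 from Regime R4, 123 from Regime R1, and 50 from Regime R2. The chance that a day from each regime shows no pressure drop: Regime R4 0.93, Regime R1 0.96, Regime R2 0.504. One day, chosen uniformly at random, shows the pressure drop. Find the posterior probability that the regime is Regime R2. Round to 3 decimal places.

0.785

Taking complements, P(drop | each) = Regime R4 0.07, Regime R1 0.04, Regime R2 0.496.
Prior × likelihood for each hypothesis:
  Regime R4: 0.135 × 0.07 = 0.00945
  Regime R1: 0.615 × 0.04 = 0.0246
  Regime R2: 0.25 × 0.496 = 0.124
Normalizing constant = 0.15805.
P(Regime R2 | evidence) = 0.124 / 0.15805 ≈ 0.785.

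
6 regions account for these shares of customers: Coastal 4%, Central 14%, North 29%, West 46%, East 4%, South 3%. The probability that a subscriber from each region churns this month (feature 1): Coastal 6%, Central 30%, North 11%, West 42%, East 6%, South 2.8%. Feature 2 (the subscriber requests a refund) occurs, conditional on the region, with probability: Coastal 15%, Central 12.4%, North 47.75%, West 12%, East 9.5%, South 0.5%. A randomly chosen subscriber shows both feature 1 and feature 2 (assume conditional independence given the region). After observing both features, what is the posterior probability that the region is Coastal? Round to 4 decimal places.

0.0081

Prior × likelihood for each hypothesis:
  Coastal: 0.04 × 0.06 × 0.15 = 0.00036
  Central: 0.14 × 0.3 × 0.124 = 0.005208
  North: 0.29 × 0.11 × 0.4775 = 0.01523225
  West: 0.46 × 0.42 × 0.12 = 0.023184
  East: 0.04 × 0.06 × 0.095 = 0.000228
  South: 0.03 × 0.028 × 0.005 = 0.0000042
Total = 0.04421645.
P(Coastal | evidence) = 0.00036 / 0.04421645 ≈ 0.0081.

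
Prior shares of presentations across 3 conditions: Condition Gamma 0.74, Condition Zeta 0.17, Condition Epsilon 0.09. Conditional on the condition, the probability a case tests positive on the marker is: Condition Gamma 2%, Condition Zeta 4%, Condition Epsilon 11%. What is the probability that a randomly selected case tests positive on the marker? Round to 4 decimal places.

Compute prior × likelihood for every hypothesis:
  Condition Gamma: 0.74 × 0.02 = 0.0148
  Condition Zeta: 0.17 × 0.04 = 0.0068
  Condition Epsilon: 0.09 × 0.11 = 0.0099
P(marker-positive) = 0.0148 + 0.0068 + 0.0099 = 0.0315 → 0.0315.

0.0315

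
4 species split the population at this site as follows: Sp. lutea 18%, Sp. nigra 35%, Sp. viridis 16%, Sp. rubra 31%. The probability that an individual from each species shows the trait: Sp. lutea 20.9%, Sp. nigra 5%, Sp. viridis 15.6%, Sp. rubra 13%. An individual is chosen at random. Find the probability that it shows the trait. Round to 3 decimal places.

Unnormalized posteriors (prior × likelihood):
  Sp. lutea: 0.18 × 0.209 = 0.03762
  Sp. nigra: 0.35 × 0.05 = 0.0175
  Sp. viridis: 0.16 × 0.156 = 0.02496
  Sp. rubra: 0.31 × 0.13 = 0.0403
P(trait) = 0.03762 + 0.0175 + 0.02496 + 0.0403 = 0.12038 → 0.120.

0.120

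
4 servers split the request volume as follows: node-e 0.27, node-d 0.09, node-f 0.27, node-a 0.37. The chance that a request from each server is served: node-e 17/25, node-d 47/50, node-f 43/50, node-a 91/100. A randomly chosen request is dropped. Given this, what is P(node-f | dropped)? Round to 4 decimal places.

0.2320

Taking complements, P(dropped | each) = node-e 0.32, node-d 0.06, node-f 0.14, node-a 0.09.
By Bayes' rule, posterior ∝ prior × likelihood:
  node-e: 0.27 × 0.32 = 0.0864
  node-d: 0.09 × 0.06 = 0.0054
  node-f: 0.27 × 0.14 = 0.0378
  node-a: 0.37 × 0.09 = 0.0333
Sum = 0.1629.
P(node-f | evidence) = 0.0378 / 0.1629 ≈ 0.2320.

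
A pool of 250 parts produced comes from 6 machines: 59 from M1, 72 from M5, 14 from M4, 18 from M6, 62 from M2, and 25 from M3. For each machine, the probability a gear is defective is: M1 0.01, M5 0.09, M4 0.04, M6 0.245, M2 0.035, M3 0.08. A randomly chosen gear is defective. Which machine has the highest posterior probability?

Unnormalized posteriors (prior × likelihood):
  M1: 0.236 × 0.01 = 0.00236
  M5: 0.288 × 0.09 = 0.02592
  M4: 0.056 × 0.04 = 0.00224
  M6: 0.072 × 0.245 = 0.01764
  M2: 0.248 × 0.035 = 0.00868
  M3: 0.1 × 0.08 = 0.008
Sum = 0.06484.
Largest term belongs to M5, so M5 is most probable.

M5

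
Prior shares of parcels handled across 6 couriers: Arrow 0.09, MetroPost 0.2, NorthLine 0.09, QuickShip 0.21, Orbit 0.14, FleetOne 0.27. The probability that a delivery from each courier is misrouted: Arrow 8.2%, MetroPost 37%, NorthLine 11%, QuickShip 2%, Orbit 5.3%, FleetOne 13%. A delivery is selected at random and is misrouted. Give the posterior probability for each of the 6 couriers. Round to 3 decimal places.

Unnormalized posteriors (prior × likelihood):
  Arrow: 0.09 × 0.082 = 0.00738
  MetroPost: 0.2 × 0.37 = 0.074
  NorthLine: 0.09 × 0.11 = 0.0099
  QuickShip: 0.21 × 0.02 = 0.0042
  Orbit: 0.14 × 0.053 = 0.00742
  FleetOne: 0.27 × 0.13 = 0.0351
Total = 0.138.
P(Arrow | misrouted) = 0.00738/0.138 ≈ 0.053
P(MetroPost | misrouted) = 0.074/0.138 ≈ 0.536
P(NorthLine | misrouted) = 0.0099/0.138 ≈ 0.072
P(QuickShip | misrouted) = 0.0042/0.138 ≈ 0.030
P(Orbit | misrouted) = 0.00742/0.138 ≈ 0.054
P(FleetOne | misrouted) = 0.0351/0.138 ≈ 0.254

Arrow 0.053, MetroPost 0.536, NorthLine 0.072, QuickShip 0.030, Orbit 0.054, FleetOne 0.254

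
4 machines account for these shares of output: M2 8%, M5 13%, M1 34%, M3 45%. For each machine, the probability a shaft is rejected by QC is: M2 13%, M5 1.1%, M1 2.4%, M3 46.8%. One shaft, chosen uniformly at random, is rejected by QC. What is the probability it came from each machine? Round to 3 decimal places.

M2 0.045, M5 0.006, M1 0.035, M3 0.913

Prior × likelihood for each hypothesis:
  M2: 0.08 × 0.13 = 0.0104
  M5: 0.13 × 0.011 = 0.00143
  M1: 0.34 × 0.024 = 0.00816
  M3: 0.45 × 0.468 = 0.2106
Sum = 0.23059.
P(M2 | rejected) = 0.0104/0.23059 ≈ 0.045
P(M5 | rejected) = 0.00143/0.23059 ≈ 0.006
P(M1 | rejected) = 0.00816/0.23059 ≈ 0.035
P(M3 | rejected) = 0.2106/0.23059 ≈ 0.913
(Check: 0.045+0.006+0.035+0.913 = 0.999.)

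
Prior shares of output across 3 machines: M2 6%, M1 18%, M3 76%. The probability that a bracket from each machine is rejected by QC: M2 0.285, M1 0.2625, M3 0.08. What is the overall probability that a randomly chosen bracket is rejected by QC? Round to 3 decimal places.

Prior × likelihood for each hypothesis:
  M2: 0.06 × 0.285 = 0.0171
  M1: 0.18 × 0.2625 = 0.04725
  M3: 0.76 × 0.08 = 0.0608
P(rejected) = 0.0171 + 0.04725 + 0.0608 = 0.12515 → 0.125.

0.125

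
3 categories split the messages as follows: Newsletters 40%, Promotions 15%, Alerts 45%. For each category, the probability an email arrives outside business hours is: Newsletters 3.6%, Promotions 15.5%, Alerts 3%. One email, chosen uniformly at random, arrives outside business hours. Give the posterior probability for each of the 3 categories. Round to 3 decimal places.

Unnormalized posteriors (prior × likelihood):
  Newsletters: 0.4 × 0.036 = 0.0144
  Promotions: 0.15 × 0.155 = 0.02325
  Alerts: 0.45 × 0.03 = 0.0135
Total = 0.05115.
P(Newsletters | off-hours) = 0.0144/0.05115 ≈ 0.282
P(Promotions | off-hours) = 0.02325/0.05115 ≈ 0.455
P(Alerts | off-hours) = 0.0135/0.05115 ≈ 0.264

Newsletters 0.282, Promotions 0.455, Alerts 0.264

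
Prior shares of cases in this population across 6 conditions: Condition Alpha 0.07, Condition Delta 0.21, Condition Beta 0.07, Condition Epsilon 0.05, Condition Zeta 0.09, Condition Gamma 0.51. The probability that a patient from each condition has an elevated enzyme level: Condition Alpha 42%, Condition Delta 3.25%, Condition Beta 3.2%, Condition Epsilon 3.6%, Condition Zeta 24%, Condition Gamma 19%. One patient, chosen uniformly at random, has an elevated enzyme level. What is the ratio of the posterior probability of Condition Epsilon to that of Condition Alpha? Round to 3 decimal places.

Prior × likelihood for each hypothesis:
  Condition Alpha: 0.07 × 0.42 = 0.0294
  Condition Delta: 0.21 × 0.0325 = 0.006825
  Condition Beta: 0.07 × 0.032 = 0.00224
  Condition Epsilon: 0.05 × 0.036 = 0.0018
  Condition Zeta: 0.09 × 0.24 = 0.0216
  Condition Gamma: 0.51 × 0.19 = 0.0969
Total = 0.158765.
The ratio is 0.0018 / 0.0294 (the normalizer cancels) = 0.061.

0.061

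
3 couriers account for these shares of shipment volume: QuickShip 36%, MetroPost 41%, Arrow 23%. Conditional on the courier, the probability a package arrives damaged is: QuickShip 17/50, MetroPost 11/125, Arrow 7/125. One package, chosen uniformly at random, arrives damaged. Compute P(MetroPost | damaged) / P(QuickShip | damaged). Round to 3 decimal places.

0.295

By Bayes' rule, posterior ∝ prior × likelihood:
  QuickShip: 0.36 × 0.34 = 0.1224
  MetroPost: 0.41 × 0.088 = 0.03608
  Arrow: 0.23 × 0.056 = 0.01288
Sum = 0.17136.
The ratio is 0.03608 / 0.1224 (the normalizer cancels) = 0.295.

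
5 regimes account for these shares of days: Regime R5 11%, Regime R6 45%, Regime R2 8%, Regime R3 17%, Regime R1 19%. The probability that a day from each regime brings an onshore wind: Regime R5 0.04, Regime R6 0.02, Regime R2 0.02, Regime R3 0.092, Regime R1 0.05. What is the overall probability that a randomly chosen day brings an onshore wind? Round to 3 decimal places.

Compute prior × likelihood for every hypothesis:
  Regime R5: 0.11 × 0.04 = 0.0044
  Regime R6: 0.45 × 0.02 = 0.009
  Regime R2: 0.08 × 0.02 = 0.0016
  Regime R3: 0.17 × 0.092 = 0.01564
  Regime R1: 0.19 × 0.05 = 0.0095
P(onshore) = 0.0044 + 0.009 + 0.0016 + 0.01564 + 0.0095 = 0.04014 → 0.040.

0.040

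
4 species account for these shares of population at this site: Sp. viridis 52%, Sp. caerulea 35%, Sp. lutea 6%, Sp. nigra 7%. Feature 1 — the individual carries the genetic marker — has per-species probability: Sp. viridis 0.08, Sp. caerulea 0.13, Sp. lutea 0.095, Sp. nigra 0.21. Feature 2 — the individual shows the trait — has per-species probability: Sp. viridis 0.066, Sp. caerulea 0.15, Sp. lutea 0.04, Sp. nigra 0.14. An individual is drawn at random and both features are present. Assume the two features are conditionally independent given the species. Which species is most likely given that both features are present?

Sp. caerulea

By Bayes' rule, posterior ∝ prior × likelihood:
  Sp. viridis: 0.52 × 0.08 × 0.066 = 0.0027456
  Sp. caerulea: 0.35 × 0.13 × 0.15 = 0.006825
  Sp. lutea: 0.06 × 0.095 × 0.04 = 0.000228
  Sp. nigra: 0.07 × 0.21 × 0.14 = 0.002058
Total = 0.0118566.
Largest term belongs to Sp. caerulea, so Sp. caerulea is most probable.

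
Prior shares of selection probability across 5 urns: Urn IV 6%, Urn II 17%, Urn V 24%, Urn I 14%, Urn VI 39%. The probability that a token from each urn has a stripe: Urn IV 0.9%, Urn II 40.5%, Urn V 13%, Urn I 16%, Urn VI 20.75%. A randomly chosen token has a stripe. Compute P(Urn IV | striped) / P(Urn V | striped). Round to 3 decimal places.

Compute prior × likelihood for every hypothesis:
  Urn IV: 0.06 × 0.009 = 0.00054
  Urn II: 0.17 × 0.405 = 0.06885
  Urn V: 0.24 × 0.13 = 0.0312
  Urn I: 0.14 × 0.16 = 0.0224
  Urn VI: 0.39 × 0.2075 = 0.080925
Total = 0.203915.
The ratio is 0.00054 / 0.0312 (the normalizer cancels) = 0.017.

0.017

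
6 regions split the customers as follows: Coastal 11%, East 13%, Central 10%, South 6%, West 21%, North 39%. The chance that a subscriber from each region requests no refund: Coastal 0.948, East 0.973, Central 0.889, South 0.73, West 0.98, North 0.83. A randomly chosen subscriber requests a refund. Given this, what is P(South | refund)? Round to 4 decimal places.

0.1514

Taking complements, P(refund | each) = Coastal 0.052, East 0.027, Central 0.111, South 0.27, West 0.02, North 0.17.
By Bayes' rule, posterior ∝ prior × likelihood:
  Coastal: 0.11 × 0.052 = 0.00572
  East: 0.13 × 0.027 = 0.00351
  Central: 0.1 × 0.111 = 0.0111
  South: 0.06 × 0.27 = 0.0162
  West: 0.21 × 0.02 = 0.0042
  North: 0.39 × 0.17 = 0.0663
Normalizing constant = 0.10703.
P(South | evidence) = 0.0162 / 0.10703 ≈ 0.1514.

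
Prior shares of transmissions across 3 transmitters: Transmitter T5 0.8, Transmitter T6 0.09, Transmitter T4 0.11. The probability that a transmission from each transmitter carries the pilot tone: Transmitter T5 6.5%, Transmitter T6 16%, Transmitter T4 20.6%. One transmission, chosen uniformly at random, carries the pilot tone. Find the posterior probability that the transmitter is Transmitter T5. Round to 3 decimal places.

Compute prior × likelihood for every hypothesis:
  Transmitter T5: 0.8 × 0.065 = 0.052
  Transmitter T6: 0.09 × 0.16 = 0.0144
  Transmitter T4: 0.11 × 0.206 = 0.02266
Sum = 0.08906.
P(Transmitter T5 | evidence) = 0.052 / 0.08906 ≈ 0.584.

0.584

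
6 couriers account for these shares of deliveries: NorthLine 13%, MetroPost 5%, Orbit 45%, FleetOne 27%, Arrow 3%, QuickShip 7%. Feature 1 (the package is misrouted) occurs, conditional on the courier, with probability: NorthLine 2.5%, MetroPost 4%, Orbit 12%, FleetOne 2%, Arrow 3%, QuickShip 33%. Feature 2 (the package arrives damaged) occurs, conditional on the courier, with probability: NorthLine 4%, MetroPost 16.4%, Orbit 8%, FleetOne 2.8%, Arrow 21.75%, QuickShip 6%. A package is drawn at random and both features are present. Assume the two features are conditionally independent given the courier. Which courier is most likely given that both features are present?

Orbit

Compute prior × likelihood for every hypothesis:
  NorthLine: 0.13 × 0.025 × 0.04 = 0.00013
  MetroPost: 0.05 × 0.04 × 0.164 = 0.000328
  Orbit: 0.45 × 0.12 × 0.08 = 0.00432
  FleetOne: 0.27 × 0.02 × 0.028 = 0.0001512
  Arrow: 0.03 × 0.03 × 0.2175 = 0.00019575
  QuickShip: 0.07 × 0.33 × 0.06 = 0.001386
Total = 0.00651095.
Largest term belongs to Orbit, so Orbit is most probable.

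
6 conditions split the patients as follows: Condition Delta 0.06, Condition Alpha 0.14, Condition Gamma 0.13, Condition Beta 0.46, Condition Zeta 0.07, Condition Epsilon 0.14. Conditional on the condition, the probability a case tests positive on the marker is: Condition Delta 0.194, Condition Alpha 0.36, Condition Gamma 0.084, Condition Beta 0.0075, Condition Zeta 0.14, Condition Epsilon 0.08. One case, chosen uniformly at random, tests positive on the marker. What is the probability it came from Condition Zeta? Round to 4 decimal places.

0.1006

Unnormalized posteriors (prior × likelihood):
  Condition Delta: 0.06 × 0.194 = 0.01164
  Condition Alpha: 0.14 × 0.36 = 0.0504
  Condition Gamma: 0.13 × 0.084 = 0.01092
  Condition Beta: 0.46 × 0.0075 = 0.00345
  Condition Zeta: 0.07 × 0.14 = 0.0098
  Condition Epsilon: 0.14 × 0.08 = 0.0112
Normalizing constant = 0.09741.
P(Condition Zeta | evidence) = 0.0098 / 0.09741 ≈ 0.1006.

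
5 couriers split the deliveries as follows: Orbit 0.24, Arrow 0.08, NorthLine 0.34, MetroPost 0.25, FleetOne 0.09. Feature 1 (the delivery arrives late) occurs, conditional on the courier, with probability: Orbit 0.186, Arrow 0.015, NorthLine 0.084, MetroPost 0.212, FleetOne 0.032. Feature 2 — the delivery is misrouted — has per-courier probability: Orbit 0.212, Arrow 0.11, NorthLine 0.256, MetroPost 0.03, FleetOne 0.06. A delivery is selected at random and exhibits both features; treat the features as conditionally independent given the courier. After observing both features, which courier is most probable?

Orbit

Prior × likelihood for each hypothesis:
  Orbit: 0.24 × 0.186 × 0.212 = 0.00946368
  Arrow: 0.08 × 0.015 × 0.11 = 0.000132
  NorthLine: 0.34 × 0.084 × 0.256 = 0.00731136
  MetroPost: 0.25 × 0.212 × 0.03 = 0.00159
  FleetOne: 0.09 × 0.032 × 0.06 = 0.0001728
Total = 0.01866984.
Largest term belongs to Orbit, so Orbit is most probable.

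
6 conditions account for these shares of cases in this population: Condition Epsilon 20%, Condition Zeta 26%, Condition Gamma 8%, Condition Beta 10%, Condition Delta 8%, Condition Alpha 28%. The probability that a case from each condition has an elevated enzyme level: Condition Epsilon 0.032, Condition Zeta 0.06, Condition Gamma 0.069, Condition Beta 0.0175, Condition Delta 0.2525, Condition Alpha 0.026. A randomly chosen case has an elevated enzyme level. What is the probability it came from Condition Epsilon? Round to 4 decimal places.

0.1128

Compute prior × likelihood for every hypothesis:
  Condition Epsilon: 0.2 × 0.032 = 0.0064
  Condition Zeta: 0.26 × 0.06 = 0.0156
  Condition Gamma: 0.08 × 0.069 = 0.00552
  Condition Beta: 0.1 × 0.0175 = 0.00175
  Condition Delta: 0.08 × 0.2525 = 0.0202
  Condition Alpha: 0.28 × 0.026 = 0.00728
Sum = 0.05675.
P(Condition Epsilon | evidence) = 0.0064 / 0.05675 ≈ 0.1128.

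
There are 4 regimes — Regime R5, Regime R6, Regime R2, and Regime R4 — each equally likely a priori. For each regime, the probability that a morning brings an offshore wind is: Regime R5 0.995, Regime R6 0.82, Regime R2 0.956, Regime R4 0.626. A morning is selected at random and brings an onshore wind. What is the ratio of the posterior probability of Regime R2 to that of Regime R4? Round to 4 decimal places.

0.1176

Taking complements, P(onshore | each) = Regime R5 0.005, Regime R6 0.18, Regime R2 0.044, Regime R4 0.374.
Since the prior is uniform, the posterior is proportional to the likelihood:
  Regime R5: 0.005
  Regime R6: 0.18
  Regime R2: 0.044
  Regime R4: 0.374
Normalizing constant = 0.603.
The ratio is 0.044 / 0.374 (the normalizer cancels) = 0.1176.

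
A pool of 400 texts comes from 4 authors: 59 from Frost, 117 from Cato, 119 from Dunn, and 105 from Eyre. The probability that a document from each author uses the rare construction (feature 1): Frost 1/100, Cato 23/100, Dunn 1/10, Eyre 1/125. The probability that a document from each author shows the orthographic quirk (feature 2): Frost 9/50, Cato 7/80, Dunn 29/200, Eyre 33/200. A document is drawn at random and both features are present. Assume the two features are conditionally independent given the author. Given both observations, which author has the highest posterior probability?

Unnormalized posteriors (prior × likelihood):
  Frost: 0.1475 × 0.01 × 0.18 = 0.0002655
  Cato: 0.2925 × 0.23 × 0.0875 = 0.0058865625
  Dunn: 0.2975 × 0.1 × 0.145 = 0.00431375
  Eyre: 0.2625 × 0.008 × 0.165 = 0.0003465
Sum = 0.0108123125.
Largest term belongs to Cato, so Cato is most probable.

Cato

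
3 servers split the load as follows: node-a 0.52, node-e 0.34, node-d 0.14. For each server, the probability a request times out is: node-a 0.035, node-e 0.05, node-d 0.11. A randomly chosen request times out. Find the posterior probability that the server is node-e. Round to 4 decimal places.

0.3360

Unnormalized posteriors (prior × likelihood):
  node-a: 0.52 × 0.035 = 0.0182
  node-e: 0.34 × 0.05 = 0.017
  node-d: 0.14 × 0.11 = 0.0154
Total = 0.0506.
P(node-e | evidence) = 0.017 / 0.0506 ≈ 0.3360.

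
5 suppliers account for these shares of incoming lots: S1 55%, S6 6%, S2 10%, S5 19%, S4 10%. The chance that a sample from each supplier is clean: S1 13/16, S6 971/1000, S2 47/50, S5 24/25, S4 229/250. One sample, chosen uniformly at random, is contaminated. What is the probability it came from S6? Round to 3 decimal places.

0.014

Taking complements, P(contaminated | each) = S1 0.1875, S6 0.029, S2 0.06, S5 0.04, S4 0.084.
Unnormalized posteriors (prior × likelihood):
  S1: 0.55 × 0.1875 = 0.103125
  S6: 0.06 × 0.029 = 0.00174
  S2: 0.1 × 0.06 = 0.006
  S5: 0.19 × 0.04 = 0.0076
  S4: 0.1 × 0.084 = 0.0084
Total = 0.126865.
P(S6 | evidence) = 0.00174 / 0.126865 ≈ 0.014.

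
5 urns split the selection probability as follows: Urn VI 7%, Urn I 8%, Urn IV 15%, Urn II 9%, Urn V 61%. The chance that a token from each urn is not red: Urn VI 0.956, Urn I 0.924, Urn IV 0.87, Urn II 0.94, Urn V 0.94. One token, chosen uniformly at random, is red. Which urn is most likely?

Taking complements, P(red | each) = Urn VI 0.044, Urn I 0.076, Urn IV 0.13, Urn II 0.06, Urn V 0.06.
Unnormalized posteriors (prior × likelihood):
  Urn VI: 0.07 × 0.044 = 0.00308
  Urn I: 0.08 × 0.076 = 0.00608
  Urn IV: 0.15 × 0.13 = 0.0195
  Urn II: 0.09 × 0.06 = 0.0054
  Urn V: 0.61 × 0.06 = 0.0366
Total = 0.07066.
Largest term belongs to Urn V, so Urn V is most probable.

Urn V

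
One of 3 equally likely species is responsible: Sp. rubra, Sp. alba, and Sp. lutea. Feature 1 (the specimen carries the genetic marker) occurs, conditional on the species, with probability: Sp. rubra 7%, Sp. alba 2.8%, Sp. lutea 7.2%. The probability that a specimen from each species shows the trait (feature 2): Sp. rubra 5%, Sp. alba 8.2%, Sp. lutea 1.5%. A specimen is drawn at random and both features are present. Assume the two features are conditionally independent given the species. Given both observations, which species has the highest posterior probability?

Sp. rubra

Since the prior is uniform, the posterior is proportional to the likelihood:
  Sp. rubra: 0.07 × 0.05 = 0.0035
  Sp. alba: 0.028 × 0.082 = 0.002296
  Sp. lutea: 0.072 × 0.015 = 0.00108
Total = 0.006876.
Largest term belongs to Sp. rubra, so Sp. rubra is most probable.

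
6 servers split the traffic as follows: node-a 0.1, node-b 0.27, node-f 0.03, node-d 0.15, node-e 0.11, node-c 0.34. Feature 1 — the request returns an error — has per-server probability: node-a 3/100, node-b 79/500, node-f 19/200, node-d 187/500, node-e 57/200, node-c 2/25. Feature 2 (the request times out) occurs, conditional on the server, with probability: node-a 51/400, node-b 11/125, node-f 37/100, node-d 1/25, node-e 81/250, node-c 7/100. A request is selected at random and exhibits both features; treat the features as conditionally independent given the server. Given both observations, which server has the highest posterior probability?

By Bayes' rule, posterior ∝ prior × likelihood:
  node-a: 0.1 × 0.03 × 0.1275 = 0.0003825
  node-b: 0.27 × 0.158 × 0.088 = 0.00375408
  node-f: 0.03 × 0.095 × 0.37 = 0.0010545
  node-d: 0.15 × 0.374 × 0.04 = 0.002244
  node-e: 0.11 × 0.285 × 0.324 = 0.0101574
  node-c: 0.34 × 0.08 × 0.07 = 0.001904
Sum = 0.01949648.
Largest term belongs to node-e, so node-e is most probable.

node-e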